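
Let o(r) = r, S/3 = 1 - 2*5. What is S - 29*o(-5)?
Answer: 118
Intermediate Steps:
S = -27 (S = 3*(1 - 2*5) = 3*(1 - 10) = 3*(-9) = -27)
S - 29*o(-5) = -27 - 29*(-5) = -27 + 145 = 118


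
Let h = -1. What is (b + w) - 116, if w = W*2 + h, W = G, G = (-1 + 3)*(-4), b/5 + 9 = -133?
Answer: -843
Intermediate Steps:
b = -710 (b = -45 + 5*(-133) = -45 - 665 = -710)
G = -8 (G = 2*(-4) = -8)
W = -8
w = -17 (w = -8*2 - 1 = -16 - 1 = -17)
(b + w) - 116 = (-710 - 17) - 116 = -727 - 116 = -843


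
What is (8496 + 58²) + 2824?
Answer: 14684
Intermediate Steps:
(8496 + 58²) + 2824 = (8496 + 3364) + 2824 = 11860 + 2824 = 14684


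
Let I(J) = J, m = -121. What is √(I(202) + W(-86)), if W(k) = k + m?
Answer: I*√5 ≈ 2.2361*I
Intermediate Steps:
W(k) = -121 + k (W(k) = k - 121 = -121 + k)
√(I(202) + W(-86)) = √(202 + (-121 - 86)) = √(202 - 207) = √(-5) = I*√5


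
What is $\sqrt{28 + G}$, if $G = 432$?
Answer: $2 \sqrt{115} \approx 21.448$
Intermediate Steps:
$\sqrt{28 + G} = \sqrt{28 + 432} = \sqrt{460} = 2 \sqrt{115}$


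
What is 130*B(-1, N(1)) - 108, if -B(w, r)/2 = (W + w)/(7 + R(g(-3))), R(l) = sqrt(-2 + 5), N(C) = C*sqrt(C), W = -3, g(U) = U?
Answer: 1156/23 - 520*sqrt(3)/23 ≈ 11.101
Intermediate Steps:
N(C) = C**(3/2)
R(l) = sqrt(3)
B(w, r) = -2*(-3 + w)/(7 + sqrt(3))
130*B(-1, N(1)) - 108 = 130*(-2*(-3 - 1)/(7 + sqrt(3))) - 108 = 130*(-2*(-4)/(7 + sqrt(3))) - 108 = 130*(8/(7 + sqrt(3))) - 108 = 1040/(7 + sqrt(3)) - 108 = -108 + 1040/(7 + sqrt(3))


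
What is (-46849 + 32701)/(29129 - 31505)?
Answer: 131/22 ≈ 5.9545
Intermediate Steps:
(-46849 + 32701)/(29129 - 31505) = -14148/(-2376) = -14148*(-1/2376) = 131/22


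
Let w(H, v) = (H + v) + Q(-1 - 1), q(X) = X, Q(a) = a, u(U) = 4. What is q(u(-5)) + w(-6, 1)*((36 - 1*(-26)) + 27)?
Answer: -619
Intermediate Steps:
w(H, v) = -2 + H + v (w(H, v) = (H + v) + (-1 - 1) = (H + v) - 2 = -2 + H + v)
q(u(-5)) + w(-6, 1)*((36 - 1*(-26)) + 27) = 4 + (-2 - 6 + 1)*((36 - 1*(-26)) + 27) = 4 - 7*((36 + 26) + 27) = 4 - 7*(62 + 27) = 4 - 7*89 = 4 - 623 = -619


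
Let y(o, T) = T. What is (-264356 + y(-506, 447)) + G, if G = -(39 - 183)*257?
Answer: -226901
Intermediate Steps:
G = 37008 (G = -(-144)*257 = -1*(-37008) = 37008)
(-264356 + y(-506, 447)) + G = (-264356 + 447) + 37008 = -263909 + 37008 = -226901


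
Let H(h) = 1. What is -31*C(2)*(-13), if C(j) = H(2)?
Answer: 403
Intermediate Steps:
C(j) = 1
-31*C(2)*(-13) = -31*1*(-13) = -31*(-13) = 403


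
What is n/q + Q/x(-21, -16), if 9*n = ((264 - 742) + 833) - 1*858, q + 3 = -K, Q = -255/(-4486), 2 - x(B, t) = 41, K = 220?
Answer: 29163359/117044226 ≈ 0.24917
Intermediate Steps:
x(B, t) = -39 (x(B, t) = 2 - 1*41 = 2 - 41 = -39)
Q = 255/4486 (Q = -255*(-1/4486) = 255/4486 ≈ 0.056844)
q = -223 (q = -3 - 1*220 = -3 - 220 = -223)
n = -503/9 (n = (((264 - 742) + 833) - 1*858)/9 = ((-478 + 833) - 858)/9 = (355 - 858)/9 = (1/9)*(-503) = -503/9 ≈ -55.889)
n/q + Q/x(-21, -16) = -503/9/(-223) + (255/4486)/(-39) = -503/9*(-1/223) + (255/4486)*(-1/39) = 503/2007 - 85/58318 = 29163359/117044226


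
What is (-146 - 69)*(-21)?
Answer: 4515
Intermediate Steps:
(-146 - 69)*(-21) = -215*(-21) = 4515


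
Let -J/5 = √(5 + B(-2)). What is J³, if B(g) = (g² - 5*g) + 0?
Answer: -2375*√19 ≈ -10352.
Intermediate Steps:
B(g) = g² - 5*g
J = -5*√19 (J = -5*√(5 - 2*(-5 - 2)) = -5*√(5 - 2*(-7)) = -5*√(5 + 14) = -5*√19 ≈ -21.794)
J³ = (-5*√19)³ = -2375*√19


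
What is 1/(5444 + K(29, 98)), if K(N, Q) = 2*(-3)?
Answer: 1/5438 ≈ 0.00018389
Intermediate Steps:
K(N, Q) = -6
1/(5444 + K(29, 98)) = 1/(5444 - 6) = 1/5438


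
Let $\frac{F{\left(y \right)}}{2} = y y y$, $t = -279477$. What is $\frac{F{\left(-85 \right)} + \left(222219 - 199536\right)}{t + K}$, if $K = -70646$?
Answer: $\frac{1205567}{350123} \approx 3.4433$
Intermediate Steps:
$F{\left(y \right)} = 2 y^{3}$ ($F{\left(y \right)} = 2 y y y = 2 y^{2} y = 2 y^{3}$)
$\frac{F{\left(-85 \right)} + \left(222219 - 199536\right)}{t + K} = \frac{2 \left(-85\right)^{3} + \left(222219 - 199536\right)}{-279477 - 70646} = \frac{2 \left(-614125\right) + \left(222219 - 199536\right)}{-350123} = \left(-1228250 + 22683\right) \left(- \frac{1}{350123}\right) = \left(-1205567\right) \left(- \frac{1}{350123}\right) = \frac{1205567}{350123}$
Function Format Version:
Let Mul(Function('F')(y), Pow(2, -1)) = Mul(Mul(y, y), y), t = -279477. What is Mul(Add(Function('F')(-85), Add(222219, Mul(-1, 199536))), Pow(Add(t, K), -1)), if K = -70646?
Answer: Rational(1205567, 350123) ≈ 3.4433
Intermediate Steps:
Function('F')(y) = Mul(2, Pow(y, 3)) (Function('F')(y) = Mul(2, Mul(Mul(y, y), y)) = Mul(2, Mul(Pow(y, 2), y)) = Mul(2, Pow(y, 3)))
Mul(Add(Function('F')(-85), Add(222219, Mul(-1, 199536))), Pow(Add(t, K), -1)) = Mul(Add(Mul(2, Pow(-85, 3)), Add(222219, Mul(-1, 199536))), Pow(Add(-279477, -70646), -1)) = Mul(Add(Mul(2, -614125), Add(222219, -199536)), Pow(-350123, -1)) = Mul(Add(-1228250, 22683), Rational(-1, 350123)) = Mul(-1205567, Rational(-1, 350123)) = Rational(1205567, 350123)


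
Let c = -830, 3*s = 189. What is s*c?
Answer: -52290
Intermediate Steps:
s = 63 (s = (⅓)*189 = 63)
s*c = 63*(-830) = -52290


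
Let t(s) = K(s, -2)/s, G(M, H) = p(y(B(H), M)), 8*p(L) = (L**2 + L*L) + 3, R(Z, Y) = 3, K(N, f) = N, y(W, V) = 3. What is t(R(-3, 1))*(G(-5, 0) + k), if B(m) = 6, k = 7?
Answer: 77/8 ≈ 9.6250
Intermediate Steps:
p(L) = 3/8 + L**2/4 (p(L) = ((L**2 + L*L) + 3)/8 = ((L**2 + L**2) + 3)/8 = (2*L**2 + 3)/8 = (3 + 2*L**2)/8 = 3/8 + L**2/4)
G(M, H) = 21/8 (G(M, H) = 3/8 + (1/4)*3**2 = 3/8 + (1/4)*9 = 3/8 + 9/4 = 21/8)
t(s) = 1 (t(s) = s/s = 1)
t(R(-3, 1))*(G(-5, 0) + k) = 1*(21/8 + 7) = 1*(77/8) = 77/8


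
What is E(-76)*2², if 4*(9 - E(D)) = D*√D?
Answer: 36 + 152*I*√19 ≈ 36.0 + 662.55*I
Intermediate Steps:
E(D) = 9 - D^(3/2)/4 (E(D) = 9 - D*√D/4 = 9 - D^(3/2)/4)
E(-76)*2² = (9 - (-38)*I*√19)*2² = (9 - (-38)*I*√19)*4 = (9 + 38*I*√19)*4 = 36 + 152*I*√19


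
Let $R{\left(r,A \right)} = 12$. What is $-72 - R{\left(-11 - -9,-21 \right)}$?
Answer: $-84$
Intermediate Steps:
$-72 - R{\left(-11 - -9,-21 \right)} = -72 - 12 = -84$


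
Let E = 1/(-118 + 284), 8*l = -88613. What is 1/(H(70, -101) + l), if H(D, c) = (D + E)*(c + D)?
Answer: -664/8795883 ≈ -7.5490e-5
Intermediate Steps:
l = -88613/8 (l = (⅛)*(-88613) = -88613/8 ≈ -11077.)
E = 1/166 ≈ 0.0060241
H(D, c) = (1/166 + D)*(D + c) (H(D, c) = (D + 1/166)*(c + D) = (1/166 + D)*(D + c))
1/(H(70, -101) + l) = 1/((70² + (1/166)*70 + (1/166)*(-101) + 70*(-101)) - 88613/8) = 1/((4900 + 35/83 - 101/166 - 7070) - 88613/8) = 1/(-360251/166 - 88613/8) = 1/(-8795883/664) = -664/8795883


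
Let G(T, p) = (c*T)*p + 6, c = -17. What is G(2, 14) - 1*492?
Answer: -962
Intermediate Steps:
G(T, p) = 6 - 17*T*p (G(T, p) = (-17*T)*p + 6 = -17*T*p + 6 = 6 - 17*T*p)
G(2, 14) - 1*492 = (6 - 17*2*14) - 1*492 = (6 - 476) - 492 = -470 - 492 = -962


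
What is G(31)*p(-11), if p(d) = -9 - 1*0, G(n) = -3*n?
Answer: 837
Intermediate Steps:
p(d) = -9 (p(d) = -9 + 0 = -9)
G(31)*p(-11) = -3*31*(-9) = -93*(-9) = 837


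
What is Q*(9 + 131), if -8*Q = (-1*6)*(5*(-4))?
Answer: -2100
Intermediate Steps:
Q = -15 (Q = -(-1*6)*5*(-4)/8 = -(-3)*(-20)/4 = -⅛*120 = -15)
Q*(9 + 131) = -15*(9 + 131) = -15*140 = -2100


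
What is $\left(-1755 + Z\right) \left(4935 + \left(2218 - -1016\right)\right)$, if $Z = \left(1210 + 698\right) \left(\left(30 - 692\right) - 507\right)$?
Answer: $-18234898983$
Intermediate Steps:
$Z = -2230452$ ($Z = 1908 \left(-662 - 507\right) = 1908 \left(-1169\right) = -2230452$)
$\left(-1755 + Z\right) \left(4935 + \left(2218 - -1016\right)\right) = \left(-1755 - 2230452\right) \left(4935 + \left(2218 - -1016\right)\right) = - 2232207 \left(4935 + \left(2218 + 1016\right)\right) = - 2232207 \left(4935 + 3234\right) = \left(-2232207\right) 8169 = -18234898983$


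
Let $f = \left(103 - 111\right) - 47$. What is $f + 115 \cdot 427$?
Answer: $49050$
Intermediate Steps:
$f = -55$ ($f = -8 - 47 = -55$)
$f + 115 \cdot 427 = -55 + 115 \cdot 427 = -55 + 49105 = 49050$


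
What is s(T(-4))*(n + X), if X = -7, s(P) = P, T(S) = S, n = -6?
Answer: 52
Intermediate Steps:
s(T(-4))*(n + X) = -4*(-6 - 7) = -4*(-13) = 52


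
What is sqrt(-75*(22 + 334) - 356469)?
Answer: I*sqrt(383169) ≈ 619.01*I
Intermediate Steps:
sqrt(-75*(22 + 334) - 356469) = sqrt(-75*356 - 356469) = sqrt(-26700 - 356469) = sqrt(-383169) = I*sqrt(383169)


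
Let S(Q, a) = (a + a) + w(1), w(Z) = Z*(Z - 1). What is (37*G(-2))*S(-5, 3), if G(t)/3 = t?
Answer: -1332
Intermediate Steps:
w(Z) = Z*(-1 + Z)
S(Q, a) = 2*a (S(Q, a) = (a + a) + 1*(-1 + 1) = 2*a + 1*0 = 2*a + 0 = 2*a)
G(t) = 3*t
(37*G(-2))*S(-5, 3) = (37*(3*(-2)))*(2*3) = (37*(-6))*6 = -222*6 = -1332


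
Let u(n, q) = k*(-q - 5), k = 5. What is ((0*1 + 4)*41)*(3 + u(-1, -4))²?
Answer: 656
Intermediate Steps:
u(n, q) = -25 - 5*q (u(n, q) = 5*(-q - 5) = 5*(-5 - q) = -25 - 5*q)
((0*1 + 4)*41)*(3 + u(-1, -4))² = ((0*1 + 4)*41)*(3 + (-25 - 5*(-4)))² = ((0 + 4)*41)*(3 + (-25 + 20))² = (4*41)*(3 - 5)² = 164*(-2)² = 164*4 = 656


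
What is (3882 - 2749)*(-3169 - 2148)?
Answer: -6024161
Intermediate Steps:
(3882 - 2749)*(-3169 - 2148) = 1133*(-5317) = -6024161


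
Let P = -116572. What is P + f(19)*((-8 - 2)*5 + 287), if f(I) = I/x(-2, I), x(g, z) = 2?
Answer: -228641/2 ≈ -1.1432e+5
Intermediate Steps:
f(I) = I/2
P + f(19)*((-8 - 2)*5 + 287) = -116572 + ((½)*19)*((-8 - 2)*5 + 287) = -116572 + 19*(-10*5 + 287)/2 = -116572 + 19*(-50 + 287)/2 = -116572 + (19/2)*237 = -116572 + 4503/2 = -228641/2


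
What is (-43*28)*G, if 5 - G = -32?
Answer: -44548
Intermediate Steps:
G = 37 (G = 5 - 1*(-32) = 5 + 32 = 37)
(-43*28)*G = -43*28*37 = -1204*37 = -44548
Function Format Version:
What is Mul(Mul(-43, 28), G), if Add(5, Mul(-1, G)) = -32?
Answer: -44548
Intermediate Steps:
G = 37 (G = Add(5, Mul(-1, -32)) = Add(5, 32) = 37)
Mul(Mul(-43, 28), G) = Mul(Mul(-43, 28), 37) = Mul(-1204, 37) = -44548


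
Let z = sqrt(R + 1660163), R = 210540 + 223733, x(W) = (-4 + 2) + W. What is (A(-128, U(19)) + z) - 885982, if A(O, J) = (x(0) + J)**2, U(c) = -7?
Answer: -885901 + 2*sqrt(523609) ≈ -8.8445e+5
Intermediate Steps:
x(W) = -2 + W
R = 434273
A(O, J) = (-2 + J)**2 (A(O, J) = ((-2 + 0) + J)**2 = (-2 + J)**2)
z = 2*sqrt(523609) (z = sqrt(434273 + 1660163) = sqrt(2094436) = 2*sqrt(523609) ≈ 1447.2)
(A(-128, U(19)) + z) - 885982 = ((-2 - 7)**2 + 2*sqrt(523609)) - 885982 = ((-9)**2 + 2*sqrt(523609)) - 885982 = (81 + 2*sqrt(523609)) - 885982 = -885901 + 2*sqrt(523609)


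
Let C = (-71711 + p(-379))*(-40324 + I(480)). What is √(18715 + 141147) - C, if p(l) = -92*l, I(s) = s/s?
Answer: -1485620289 + √159862 ≈ -1.4856e+9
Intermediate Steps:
I(s) = 1
C = 1485620289 (C = (-71711 - 92*(-379))*(-40324 + 1) = (-71711 + 34868)*(-40323) = -36843*(-40323) = 1485620289)
√(18715 + 141147) - C = √(18715 + 141147) - 1*1485620289 = √159862 - 1485620289 = -1485620289 + √159862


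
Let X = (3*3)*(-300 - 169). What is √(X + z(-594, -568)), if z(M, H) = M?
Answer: 3*I*√535 ≈ 69.39*I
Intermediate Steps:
X = -4221 (X = 9*(-469) = -4221)
√(X + z(-594, -568)) = √(-4221 - 594) = √(-4815) = 3*I*√535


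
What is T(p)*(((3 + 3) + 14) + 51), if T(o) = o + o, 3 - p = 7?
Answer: -568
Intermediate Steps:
p = -4 (p = 3 - 1*7 = 3 - 7 = -4)
T(o) = 2*o
T(p)*(((3 + 3) + 14) + 51) = (2*(-4))*(((3 + 3) + 14) + 51) = -8*((6 + 14) + 51) = -8*(20 + 51) = -8*71 = -568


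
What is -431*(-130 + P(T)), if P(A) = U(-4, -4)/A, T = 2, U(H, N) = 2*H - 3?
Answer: 116801/2 ≈ 58401.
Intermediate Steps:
U(H, N) = -3 + 2*H
P(A) = -11/A (P(A) = (-3 + 2*(-4))/A = (-3 - 8)/A = -11/A)
-431*(-130 + P(T)) = -431*(-130 - 11/2) = -431*(-271/2) = 116801/2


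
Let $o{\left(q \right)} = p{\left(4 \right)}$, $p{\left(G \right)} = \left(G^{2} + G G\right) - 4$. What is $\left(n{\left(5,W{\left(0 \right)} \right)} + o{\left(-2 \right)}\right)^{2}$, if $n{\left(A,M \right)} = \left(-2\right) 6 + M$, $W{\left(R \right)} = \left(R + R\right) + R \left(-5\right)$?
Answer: $256$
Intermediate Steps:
$W{\left(R \right)} = - 3 R$ ($W{\left(R \right)} = 2 R - 5 R = - 3 R$)
$p{\left(G \right)} = -4 + 2 G^{2}$ ($p{\left(G \right)} = \left(G^{2} + G^{2}\right) - 4 = 2 G^{2} - 4 = -4 + 2 G^{2}$)
$n{\left(A,M \right)} = -12 + M$
$o{\left(q \right)} = 28$ ($o{\left(q \right)} = -4 + 2 \cdot 4^{2} = -4 + 2 \cdot 16 = -4 + 32 = 28$)
$\left(n{\left(5,W{\left(0 \right)} \right)} + o{\left(-2 \right)}\right)^{2} = \left(\left(-12 - 0\right) + 28\right)^{2} = \left(\left(-12 + 0\right) + 28\right)^{2} = \left(-12 + 28\right)^{2} = 16^{2} = 256$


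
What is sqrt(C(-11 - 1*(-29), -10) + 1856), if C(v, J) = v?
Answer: sqrt(1874) ≈ 43.290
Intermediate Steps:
sqrt(C(-11 - 1*(-29), -10) + 1856) = sqrt((-11 - 1*(-29)) + 1856) = sqrt((-11 + 29) + 1856) = sqrt(18 + 1856) = sqrt(1874)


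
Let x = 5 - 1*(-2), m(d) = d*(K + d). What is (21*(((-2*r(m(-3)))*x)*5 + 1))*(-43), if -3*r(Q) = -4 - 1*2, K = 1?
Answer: 125517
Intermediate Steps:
m(d) = d*(1 + d)
r(Q) = 2 (r(Q) = -(-4 - 1*2)/3 = -(-4 - 2)/3 = -1/3*(-6) = 2)
x = 7 (x = 5 + 2 = 7)
(21*(((-2*r(m(-3)))*x)*5 + 1))*(-43) = (21*((-2*2*7)*5 + 1))*(-43) = (21*(-4*7*5 + 1))*(-43) = (21*(-28*5 + 1))*(-43) = (21*(-140 + 1))*(-43) = (21*(-139))*(-43) = -2919*(-43) = 125517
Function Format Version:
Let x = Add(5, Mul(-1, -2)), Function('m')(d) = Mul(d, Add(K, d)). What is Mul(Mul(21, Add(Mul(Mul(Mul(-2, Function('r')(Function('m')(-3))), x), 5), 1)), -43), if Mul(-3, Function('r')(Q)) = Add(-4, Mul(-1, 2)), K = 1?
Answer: 125517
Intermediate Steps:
Function('m')(d) = Mul(d, Add(1, d))
Function('r')(Q) = 2 (Function('r')(Q) = Mul(Rational(-1, 3), Add(-4, Mul(-1, 2))) = Mul(Rational(-1, 3), Add(-4, -2)) = Mul(Rational(-1, 3), -6) = 2)
x = 7 (x = Add(5, 2) = 7)
Mul(Mul(21, Add(Mul(Mul(Mul(-2, Function('r')(Function('m')(-3))), x), 5), 1)), -43) = Mul(Mul(21, Add(Mul(Mul(Mul(-2, 2), 7), 5), 1)), -43) = Mul(Mul(21, Add(Mul(Mul(-4, 7), 5), 1)), -43) = Mul(Mul(21, Add(Mul(-28, 5), 1)), -43) = Mul(Mul(21, Add(-140, 1)), -43) = Mul(Mul(21, -139), -43) = Mul(-2919, -43) = 125517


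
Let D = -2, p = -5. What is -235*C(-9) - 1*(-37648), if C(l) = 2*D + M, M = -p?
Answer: 37413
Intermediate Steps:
M = 5 (M = -1*(-5) = 5)
C(l) = 1 (C(l) = 2*(-2) + 5 = -4 + 5 = 1)
-235*C(-9) - 1*(-37648) = -235*1 - 1*(-37648) = -235 + 37648 = 37413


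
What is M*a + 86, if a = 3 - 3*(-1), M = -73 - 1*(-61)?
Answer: 14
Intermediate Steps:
M = -12 (M = -73 + 61 = -12)
a = 6 (a = 3 + 3 = 6)
M*a + 86 = -12*6 + 86 = -72 + 86 = 14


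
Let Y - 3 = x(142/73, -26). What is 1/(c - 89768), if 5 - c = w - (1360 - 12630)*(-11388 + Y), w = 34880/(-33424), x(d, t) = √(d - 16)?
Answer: 40846303733356031/5237280467956997969962417 + 147544169010*I*√8322/5237280467956997969962417 ≈ 7.7991e-9 + 2.57e-12*I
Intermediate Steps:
x(d, t) = √(-16 + d)
Y = 3 + 3*I*√8322/73 (Y = 3 + √(-16 + 142/73) = 3 + √(-1026/73) = 3 + 3*I*√8322/73 ≈ 3.0 + 3.749*I)
w = -2180/2089 (w = 34880*(-1/33424) = -2180/2089 ≈ -1.0436)
c = 268037409175/2089 - 33810*I*√8322/73 (c = 5 - (-2180/2089 - (1360 - 12630)*(-11388 + (3 + 3*I*√8322/73))) = 5 - (-2180/2089 - (-11270)*(-11385 + 3*I*√8322/73)) = 5 - (-2180/2089 - (128308950 - 33810*I*√8322/73)) = 5 - (-2180/2089 + (-128308950 + 33810*I*√8322/73)) = 5 - (-268037398730/2089 + 33810*I*√8322/73) = 5 + (268037398730/2089 - 33810*I*√8322/73) = 268037409175/2089 - 33810*I*√8322/73 ≈ 1.2831e+8 - 42251.0*I)
1/(c - 89768) = 1/((268037409175/2089 - 33810*I*√8322/73) - 89768) = 1/(267849883823/2089 - 33810*I*√8322/73)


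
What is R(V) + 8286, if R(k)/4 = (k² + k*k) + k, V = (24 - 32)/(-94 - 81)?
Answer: 253764862/30625 ≈ 8286.2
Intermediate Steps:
V = 8/175 (V = -8/(-175) = -8*(-1/175) = 8/175 ≈ 0.045714)
R(k) = 4*k + 8*k² (R(k) = 4*((k² + k*k) + k) = 4*((k² + k²) + k) = 4*(2*k² + k) = 4*(k + 2*k²) = 4*k + 8*k²)
R(V) + 8286 = 4*(8/175)*(1 + 2*(8/175)) + 8286 = 4*(8/175)*(1 + 16/175) + 8286 = 4*(8/175)*(191/175) + 8286 = 6112/30625 + 8286 = 253764862/30625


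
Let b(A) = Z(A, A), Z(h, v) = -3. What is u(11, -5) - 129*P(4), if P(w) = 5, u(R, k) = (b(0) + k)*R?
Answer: -733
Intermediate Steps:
b(A) = -3
u(R, k) = R*(-3 + k) (u(R, k) = (-3 + k)*R = R*(-3 + k))
u(11, -5) - 129*P(4) = 11*(-3 - 5) - 129*5 = 11*(-8) - 645 = -88 - 645 = -733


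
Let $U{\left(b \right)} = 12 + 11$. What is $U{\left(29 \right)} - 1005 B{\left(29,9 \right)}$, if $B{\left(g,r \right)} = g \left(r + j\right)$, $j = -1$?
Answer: $-233137$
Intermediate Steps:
$U{\left(b \right)} = 23$
$B{\left(g,r \right)} = g \left(-1 + r\right)$ ($B{\left(g,r \right)} = g \left(r - 1\right) = g \left(-1 + r\right)$)
$U{\left(29 \right)} - 1005 B{\left(29,9 \right)} = 23 - 1005 \cdot 29 \left(-1 + 9\right) = 23 - 1005 \cdot 29 \cdot 8 = 23 - 233160 = -233137$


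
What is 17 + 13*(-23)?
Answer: -282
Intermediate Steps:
17 + 13*(-23) = 17 - 299 = -282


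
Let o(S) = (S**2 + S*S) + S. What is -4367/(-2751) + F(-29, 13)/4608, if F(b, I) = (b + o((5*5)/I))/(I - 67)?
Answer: 30608814827/19281120768 ≈ 1.5875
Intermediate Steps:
o(S) = S + 2*S**2 (o(S) = (S**2 + S**2) + S = 2*S**2 + S = S + 2*S**2)
F(b, I) = (b + 25*(1 + 50/I)/I)/(-67 + I) (F(b, I) = (b + ((5*5)/I)*(1 + 2*((5*5)/I)))/(I - 67) = (b + (25/I)*(1 + 2*(25/I)))/(-67 + I) = (b + (25/I)*(1 + 50/I))/(-67 + I) = (b + 25*(1 + 50/I)/I)/(-67 + I))
-4367/(-2751) + F(-29, 13)/4608 = -4367/(-2751) + ((1250 + 25*13 - 29*13**2)/(13**2*(-67 + 13)))/4608 = -4367*(-1/2751) + ((1/169)*(1250 + 325 - 29*169)/(-54))*(1/4608) = 4367/2751 + ((1/169)*(-1/54)*(1250 + 325 - 4901))*(1/4608) = 4367/2751 + ((1/169)*(-1/54)*(-3326))*(1/4608) = 4367/2751 + (1663/4563)*(1/4608) = 4367/2751 + 1663/21026304 = 30608814827/19281120768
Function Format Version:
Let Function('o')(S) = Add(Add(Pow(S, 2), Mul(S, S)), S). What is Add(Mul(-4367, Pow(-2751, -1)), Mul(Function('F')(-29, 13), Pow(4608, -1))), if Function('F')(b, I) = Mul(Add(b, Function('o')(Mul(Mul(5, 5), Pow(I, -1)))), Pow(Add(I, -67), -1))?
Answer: Rational(30608814827, 19281120768) ≈ 1.5875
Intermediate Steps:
Function('o')(S) = Add(S, Mul(2, Pow(S, 2))) (Function('o')(S) = Add(Add(Pow(S, 2), Pow(S, 2)), S) = Add(Mul(2, Pow(S, 2)), S) = Add(S, Mul(2, Pow(S, 2))))
Function('F')(b, I) = Mul(Pow(Add(-67, I), -1), Add(b, Mul(25, Pow(I, -1), Add(1, Mul(50, Pow(I, -1)))))) (Function('F')(b, I) = Mul(Add(b, Mul(Mul(Mul(5, 5), Pow(I, -1)), Add(1, Mul(2, Mul(Mul(5, 5), Pow(I, -1)))))), Pow(Add(I, -67), -1)) = Mul(Add(b, Mul(Mul(25, Pow(I, -1)), Add(1, Mul(2, Mul(25, Pow(I, -1)))))), Pow(Add(-67, I), -1)) = Mul(Add(b, Mul(Mul(25, Pow(I, -1)), Add(1, Mul(50, Pow(I, -1))))), Pow(Add(-67, I), -1)) = Mul(Add(b, Mul(25, Pow(I, -1), Add(1, Mul(50, Pow(I, -1))))), Pow(Add(-67, I), -1)) = Mul(Pow(Add(-67, I), -1), Add(b, Mul(25, Pow(I, -1), Add(1, Mul(50, Pow(I, -1)))))))
Add(Mul(-4367, Pow(-2751, -1)), Mul(Function('F')(-29, 13), Pow(4608, -1))) = Add(Mul(-4367, Pow(-2751, -1)), Mul(Mul(Pow(13, -2), Pow(Add(-67, 13), -1), Add(1250, Mul(25, 13), Mul(-29, Pow(13, 2)))), Pow(4608, -1))) = Add(Mul(-4367, Rational(-1, 2751)), Mul(Mul(Rational(1, 169), Pow(-54, -1), Add(1250, 325, Mul(-29, 169))), Rational(1, 4608))) = Add(Rational(4367, 2751), Mul(Mul(Rational(1, 169), Rational(-1, 54), Add(1250, 325, -4901)), Rational(1, 4608))) = Add(Rational(4367, 2751), Mul(Mul(Rational(1, 169), Rational(-1, 54), -3326), Rational(1, 4608))) = Add(Rational(4367, 2751), Mul(Rational(1663, 4563), Rational(1, 4608))) = Add(Rational(4367, 2751), Rational(1663, 21026304)) = Rational(30608814827, 19281120768)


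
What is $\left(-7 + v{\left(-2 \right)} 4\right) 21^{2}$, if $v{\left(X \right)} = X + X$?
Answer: $-10143$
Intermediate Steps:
$v{\left(X \right)} = 2 X$
$\left(-7 + v{\left(-2 \right)} 4\right) 21^{2} = \left(-7 + 2 \left(-2\right) 4\right) 21^{2} = \left(-7 - 16\right) 441 = \left(-23\right) 441 = -10143$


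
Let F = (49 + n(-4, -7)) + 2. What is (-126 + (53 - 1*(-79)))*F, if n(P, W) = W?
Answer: 264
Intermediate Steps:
F = 44 (F = (49 - 7) + 2 = 42 + 2 = 44)
(-126 + (53 - 1*(-79)))*F = (-126 + (53 - 1*(-79)))*44 = (-126 + (53 + 79))*44 = (-126 + 132)*44 = 6*44 = 264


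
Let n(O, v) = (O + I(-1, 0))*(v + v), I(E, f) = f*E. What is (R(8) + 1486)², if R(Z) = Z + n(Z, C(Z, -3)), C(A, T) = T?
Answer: 2090916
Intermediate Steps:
I(E, f) = E*f
n(O, v) = 2*O*v (n(O, v) = (O - 1*0)*(v + v) = (O + 0)*(2*v) = O*(2*v) = 2*O*v)
R(Z) = -5*Z (R(Z) = Z + 2*Z*(-3) = Z - 6*Z = -5*Z)
(R(8) + 1486)² = (-5*8 + 1486)² = (-40 + 1486)² = 1446² = 2090916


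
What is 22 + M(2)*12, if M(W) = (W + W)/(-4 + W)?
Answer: -2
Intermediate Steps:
M(W) = 2*W/(-4 + W) (M(W) = (2*W)/(-4 + W) = 2*W/(-4 + W))
22 + M(2)*12 = 22 + (2*2/(-4 + 2))*12 = 22 + (2*2/(-2))*12 = 22 + (2*2*(-1/2))*12 = 22 - 2*12 = 22 - 24 = -2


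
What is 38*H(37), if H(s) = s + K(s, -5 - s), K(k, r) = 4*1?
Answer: 1558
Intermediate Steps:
K(k, r) = 4
H(s) = 4 + s (H(s) = s + 4 = 4 + s)
38*H(37) = 38*(4 + 37) = 38*41 = 1558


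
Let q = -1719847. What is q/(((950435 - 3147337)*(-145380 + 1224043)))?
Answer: 1719847/2369716902026 ≈ 7.2576e-7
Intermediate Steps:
q/(((950435 - 3147337)*(-145380 + 1224043))) = -1719847*1/((-145380 + 1224043)*(950435 - 3147337)) = -1719847/((-2196902*1078663)) = -1719847/(-2369716902026) = -1719847*(-1/2369716902026) = 1719847/2369716902026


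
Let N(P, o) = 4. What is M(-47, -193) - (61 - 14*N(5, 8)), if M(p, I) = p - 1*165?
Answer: -217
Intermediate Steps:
M(p, I) = -165 + p (M(p, I) = p - 165 = -165 + p)
M(-47, -193) - (61 - 14*N(5, 8)) = (-165 - 47) - (61 - 14*4) = -212 - (61 - 56) = -212 - 1*5 = -212 - 5 = -217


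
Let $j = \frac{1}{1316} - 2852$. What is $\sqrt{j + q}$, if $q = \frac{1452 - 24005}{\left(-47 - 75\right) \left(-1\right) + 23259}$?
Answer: $\frac{i \sqrt{675264962761069891}}{15384698} \approx 53.413 i$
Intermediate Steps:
$j = - \frac{3753231}{1316}$ ($j = \frac{1}{1316} - 2852 = - \frac{3753231}{1316} \approx -2852.0$)
$q = - \frac{22553}{23381}$ ($q = - \frac{22553}{\left(-122\right) \left(-1\right) + 23259} = - \frac{22553}{122 + 23259} = - \frac{22553}{23381} \approx -0.96459$)
$\sqrt{j + q} = \sqrt{- \frac{3753231}{1316} - \frac{22553}{23381}} = \sqrt{- \frac{87783973759}{30769396}} = \frac{i \sqrt{675264962761069891}}{15384698}$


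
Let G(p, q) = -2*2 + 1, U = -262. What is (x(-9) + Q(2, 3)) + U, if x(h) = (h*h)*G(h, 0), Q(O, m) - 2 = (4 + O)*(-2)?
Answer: -515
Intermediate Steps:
Q(O, m) = -6 - 2*O (Q(O, m) = 2 + (4 + O)*(-2) = 2 + (-8 - 2*O) = -6 - 2*O)
G(p, q) = -3 (G(p, q) = -4 + 1 = -3)
x(h) = -3*h² (x(h) = (h*h)*(-3) = h²*(-3) = -3*h²)
(x(-9) + Q(2, 3)) + U = (-3*(-9)² + (-6 - 2*2)) - 262 = (-3*81 + (-6 - 4)) - 262 = (-243 - 10) - 262 = -253 - 262 = -515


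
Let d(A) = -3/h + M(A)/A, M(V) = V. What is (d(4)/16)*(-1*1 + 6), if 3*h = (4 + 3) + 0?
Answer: -5/56 ≈ -0.089286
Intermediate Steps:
h = 7/3 (h = ((4 + 3) + 0)/3 = (7 + 0)/3 = (1/3)*7 = 7/3 ≈ 2.3333)
d(A) = -2/7 (d(A) = -3/7/3 + A/A = -3*3/7 + 1 = -9/7 + 1 = -2/7)
(d(4)/16)*(-1*1 + 6) = (-2/7/16)*(-1*1 + 6) = (-2/7*1/16)*(-1 + 6) = -1/56*5 = -5/56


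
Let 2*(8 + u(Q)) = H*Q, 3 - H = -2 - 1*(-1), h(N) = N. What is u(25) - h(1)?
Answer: 41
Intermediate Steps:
H = 4 (H = 3 - (-2 - 1*(-1)) = 3 - (-2 + 1) = 3 - 1*(-1) = 3 + 1 = 4)
u(Q) = -8 + 2*Q (u(Q) = -8 + (4*Q)/2 = -8 + 2*Q)
u(25) - h(1) = (-8 + 2*25) - 1*1 = (-8 + 50) - 1 = 42 - 1 = 41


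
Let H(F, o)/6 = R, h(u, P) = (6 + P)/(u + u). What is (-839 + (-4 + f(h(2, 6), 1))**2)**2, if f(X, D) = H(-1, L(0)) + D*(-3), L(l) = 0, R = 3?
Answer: 515524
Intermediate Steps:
h(u, P) = (6 + P)/(2*u) (h(u, P) = (6 + P)/((2*u)) = (6 + P)*(1/(2*u)) = (6 + P)/(2*u))
H(F, o) = 18 (H(F, o) = 6*3 = 18)
f(X, D) = 18 - 3*D (f(X, D) = 18 + D*(-3) = 18 - 3*D)
(-839 + (-4 + f(h(2, 6), 1))**2)**2 = (-839 + (-4 + (18 - 3*1))**2)**2 = (-839 + (-4 + (18 - 3))**2)**2 = (-839 + (-4 + 15)**2)**2 = (-839 + 11**2)**2 = (-839 + 121)**2 = (-718)**2 = 515524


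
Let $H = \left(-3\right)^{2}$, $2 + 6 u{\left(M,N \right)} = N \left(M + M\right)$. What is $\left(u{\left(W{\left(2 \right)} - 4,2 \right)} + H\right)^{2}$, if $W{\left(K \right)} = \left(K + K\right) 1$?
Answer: $\frac{676}{9} \approx 75.111$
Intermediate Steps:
$W{\left(K \right)} = 2 K$ ($W{\left(K \right)} = 2 K 1 = 2 K$)
$u{\left(M,N \right)} = - \frac{1}{3} + \frac{M N}{3}$ ($u{\left(M,N \right)} = - \frac{1}{3} + \frac{N \left(M + M\right)}{6} = - \frac{1}{3} + \frac{N 2 M}{6} = - \frac{1}{3} + \frac{2 M N}{6} = - \frac{1}{3} + \frac{M N}{3}$)
$H = 9$
$\left(u{\left(W{\left(2 \right)} - 4,2 \right)} + H\right)^{2} = \left(\left(- \frac{1}{3} + \frac{1}{3} \left(2 \cdot 2 - 4\right) 2\right) + 9\right)^{2} = \left(\left(- \frac{1}{3} + \frac{1}{3} \left(4 - 4\right) 2\right) + 9\right)^{2} = \left(\left(- \frac{1}{3} + \frac{1}{3} \cdot 0 \cdot 2\right) + 9\right)^{2} = \left(\left(- \frac{1}{3} + 0\right) + 9\right)^{2} = \left(- \frac{1}{3} + 9\right)^{2} = \left(\frac{26}{3}\right)^{2} = \frac{676}{9}$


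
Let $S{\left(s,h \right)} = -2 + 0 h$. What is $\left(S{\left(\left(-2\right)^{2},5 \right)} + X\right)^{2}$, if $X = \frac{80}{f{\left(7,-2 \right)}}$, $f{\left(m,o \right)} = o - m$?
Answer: $\frac{9604}{81} \approx 118.57$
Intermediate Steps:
$S{\left(s,h \right)} = -2$ ($S{\left(s,h \right)} = -2 + 0 = -2$)
$X = - \frac{80}{9}$ ($X = \frac{80}{-2 - 7} = \frac{80}{-9} = 80 \left(- \frac{1}{9}\right) = - \frac{80}{9} \approx -8.8889$)
$\left(S{\left(\left(-2\right)^{2},5 \right)} + X\right)^{2} = \left(-2 - \frac{80}{9}\right)^{2} = \left(- \frac{98}{9}\right)^{2} = \frac{9604}{81}$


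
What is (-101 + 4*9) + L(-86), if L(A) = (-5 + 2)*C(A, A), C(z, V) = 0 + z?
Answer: 193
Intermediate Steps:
C(z, V) = z
L(A) = -3*A (L(A) = (-5 + 2)*A = -3*A)
(-101 + 4*9) + L(-86) = (-101 + 4*9) - 3*(-86) = (-101 + 36) + 258 = -65 + 258 = 193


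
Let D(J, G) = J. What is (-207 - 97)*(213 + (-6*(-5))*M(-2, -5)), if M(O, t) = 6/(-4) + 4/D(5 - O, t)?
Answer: -393984/7 ≈ -56283.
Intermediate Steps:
M(O, t) = -3/2 + 4/(5 - O) (M(O, t) = 6/(-4) + 4/(5 - O) = 6*(-¼) + 4/(5 - O) = -3/2 + 4/(5 - O))
(-207 - 97)*(213 + (-6*(-5))*M(-2, -5)) = (-207 - 97)*(213 + (-6*(-5))*((7 - 3*(-2))/(2*(-5 - 2)))) = -304*(213 + 30*((½)*(7 + 6)/(-7))) = -304*(213 + 30*((½)*(-⅐)*13)) = -304*(213 + 30*(-13/14)) = -304*(213 - 195/7) = -304*1296/7 = -393984/7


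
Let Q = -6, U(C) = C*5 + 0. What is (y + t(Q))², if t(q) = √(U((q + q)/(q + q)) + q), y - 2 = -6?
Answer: (4 - I)² ≈ 15.0 - 8.0*I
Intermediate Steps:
U(C) = 5*C (U(C) = 5*C + 0 = 5*C)
y = -4 (y = 2 - 6 = -4)
t(q) = √(5 + q) (t(q) = √(5*((q + q)/(q + q)) + q) = √(5*((2*q)/((2*q))) + q) = √(5*((2*q)*(1/(2*q))) + q) = √(5*1 + q) = √(5 + q))
(y + t(Q))² = (-4 + √(5 - 6))² = (-4 + √(-1))² = (-4 + I)²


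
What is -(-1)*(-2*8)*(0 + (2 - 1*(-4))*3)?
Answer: -288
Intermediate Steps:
-(-1)*(-2*8)*(0 + (2 - 1*(-4))*3) = -(-1)*(-16*(0 + (2 + 4)*3)) = -(-1)*(-16*(0 + 6*3)) = -(-1)*(-16*(0 + 18)) = -(-1)*(-16*18) = -(-1)*(-288) = -1*288 = -288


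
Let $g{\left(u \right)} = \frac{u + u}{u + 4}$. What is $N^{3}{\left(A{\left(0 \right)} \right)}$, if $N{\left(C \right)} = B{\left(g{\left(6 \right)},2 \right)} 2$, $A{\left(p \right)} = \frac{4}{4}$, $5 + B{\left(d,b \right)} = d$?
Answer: $- \frac{54872}{125} \approx -438.98$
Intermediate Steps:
$g{\left(u \right)} = \frac{2 u}{4 + u}$
$B{\left(d,b \right)} = -5 + d$
$A{\left(p \right)} = 1$ ($A{\left(p \right)} = 4 \cdot \frac{1}{4} = 1$)
$N{\left(C \right)} = - \frac{38}{5}$ ($N{\left(C \right)} = \left(-5 + 2 \cdot 6 \frac{1}{4 + 6}\right) 2 = \left(-5 + 2 \cdot 6 \cdot \frac{1}{10}\right) 2 = \left(-5 + \frac{6}{5}\right) 2 = \left(- \frac{19}{5}\right) 2 = - \frac{38}{5}$)
$N^{3}{\left(A{\left(0 \right)} \right)} = \left(- \frac{38}{5}\right)^{3} = - \frac{54872}{125}$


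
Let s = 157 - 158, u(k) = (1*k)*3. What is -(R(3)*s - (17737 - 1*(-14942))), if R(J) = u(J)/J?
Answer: 32682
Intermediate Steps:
u(k) = 3*k (u(k) = k*3 = 3*k)
s = -1
R(J) = 3 (R(J) = (3*J)/J = 3)
-(R(3)*s - (17737 - 1*(-14942))) = -(3*(-1) - (17737 - 1*(-14942))) = -(-3 - (17737 + 14942)) = -(-3 - 1*32679) = -(-3 - 32679) = -1*(-32682) = 32682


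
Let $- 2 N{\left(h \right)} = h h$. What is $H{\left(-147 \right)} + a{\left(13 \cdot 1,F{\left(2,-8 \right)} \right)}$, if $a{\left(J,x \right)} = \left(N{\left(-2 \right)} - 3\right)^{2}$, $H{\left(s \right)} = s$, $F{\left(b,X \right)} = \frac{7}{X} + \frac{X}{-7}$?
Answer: $-122$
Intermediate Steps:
$N{\left(h \right)} = - \frac{h^{2}}{2}$ ($N{\left(h \right)} = - \frac{h h}{2} = - \frac{h^{2}}{2}$)
$F{\left(b,X \right)} = \frac{7}{X} - \frac{X}{7}$ ($F{\left(b,X \right)} = \frac{7}{X} + X \left(- \frac{1}{7}\right) = \frac{7}{X} - \frac{X}{7}$)
$a{\left(J,x \right)} = 25$ ($a{\left(J,x \right)} = \left(- \frac{\left(-2\right)^{2}}{2} - 3\right)^{2} = \left(\left(- \frac{1}{2}\right) 4 - 3\right)^{2} = \left(-2 - 3\right)^{2} = \left(-5\right)^{2} = 25$)
$H{\left(-147 \right)} + a{\left(13 \cdot 1,F{\left(2,-8 \right)} \right)} = -147 + 25 = -122$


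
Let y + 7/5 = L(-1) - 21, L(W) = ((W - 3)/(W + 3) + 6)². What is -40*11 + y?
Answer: -2232/5 ≈ -446.40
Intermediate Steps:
L(W) = (6 + (-3 + W)/(3 + W))² (L(W) = ((-3 + W)/(3 + W) + 6)² = (6 + (-3 + W)/(3 + W))²)
y = -32/5 (y = -7/5 + ((15 + 7*(-1))²/(3 - 1)² - 21) = -7/5 + ((15 - 7)²/2² - 21) = -7/5 + ((¼)*8² - 21) = -7/5 + ((¼)*64 - 21) = -7/5 + (16 - 21) = -7/5 - 5 = -32/5 ≈ -6.4000)
-40*11 + y = -40*11 - 32/5 = -440 - 32/5 = -2232/5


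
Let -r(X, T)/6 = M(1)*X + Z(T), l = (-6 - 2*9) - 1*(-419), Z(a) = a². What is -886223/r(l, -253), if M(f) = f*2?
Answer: 886223/388794 ≈ 2.2794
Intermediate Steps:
M(f) = 2*f
l = 395 (l = (-6 - 18) + 419 = -24 + 419 = 395)
r(X, T) = -12*X - 6*T² (r(X, T) = -6*((2*1)*X + T²) = -6*(2*X + T²) = -6*(T² + 2*X) = -12*X - 6*T²)
-886223/r(l, -253) = -886223/(-12*395 - 6*(-253)²) = -886223/(-4740 - 6*64009) = -886223/(-4740 - 384054) = -886223/(-388794) = -886223*(-1/388794) = 886223/388794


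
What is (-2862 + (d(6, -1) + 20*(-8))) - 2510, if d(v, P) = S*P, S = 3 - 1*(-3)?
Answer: -5538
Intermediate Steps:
S = 6 (S = 3 + 3 = 6)
d(v, P) = 6*P
(-2862 + (d(6, -1) + 20*(-8))) - 2510 = (-2862 + (6*(-1) + 20*(-8))) - 2510 = (-2862 + (-6 - 160)) - 2510 = (-2862 - 166) - 2510 = -3028 - 2510 = -5538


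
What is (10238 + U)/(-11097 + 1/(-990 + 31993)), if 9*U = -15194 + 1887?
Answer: -488824301/619272522 ≈ -0.78935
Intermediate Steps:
U = -13307/9 (U = (-15194 + 1887)/9 = (1/9)*(-13307) = -13307/9 ≈ -1478.6)
(10238 + U)/(-11097 + 1/(-990 + 31993)) = (10238 - 13307/9)/(-11097 + 1/(-990 + 31993)) = 78835/(9*(-11097 + 1/31003)) = 78835/(9*(-344040290/31003)) = (78835/9)*(-31003/344040290) = -488824301/619272522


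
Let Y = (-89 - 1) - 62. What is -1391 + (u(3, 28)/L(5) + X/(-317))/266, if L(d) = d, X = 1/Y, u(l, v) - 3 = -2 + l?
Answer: -89141652779/64084720 ≈ -1391.0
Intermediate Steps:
u(l, v) = 1 + l (u(l, v) = 3 + (-2 + l) = 1 + l)
Y = -152 (Y = -90 - 62 = -152)
X = -1/152 (X = 1/(-152) = -1/152 ≈ -0.0065789)
-1391 + (u(3, 28)/L(5) + X/(-317))/266 = -1391 + ((1 + 3)/5 - 1/152/(-317))/266 = -1391 + (4*(1/5) - 1/152*(-1/317))/266 = -1391 + (4/5 + 1/48184)/266 = -1391 + (1/266)*(192741/240920) = -1391 + 192741/64084720 = -89141652779/64084720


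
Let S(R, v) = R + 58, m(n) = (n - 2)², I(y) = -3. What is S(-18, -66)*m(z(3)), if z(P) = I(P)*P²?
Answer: 33640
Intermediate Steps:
z(P) = -3*P²
m(n) = (-2 + n)²
S(R, v) = 58 + R
S(-18, -66)*m(z(3)) = (58 - 18)*(-2 - 3*3²)² = 40*(-2 - 3*9)² = 40*(-2 - 27)² = 40*(-29)² = 40*841 = 33640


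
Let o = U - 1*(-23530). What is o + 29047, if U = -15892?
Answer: 36685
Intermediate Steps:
o = 7638 (o = -15892 - 1*(-23530) = -15892 + 23530 = 7638)
o + 29047 = 7638 + 29047 = 36685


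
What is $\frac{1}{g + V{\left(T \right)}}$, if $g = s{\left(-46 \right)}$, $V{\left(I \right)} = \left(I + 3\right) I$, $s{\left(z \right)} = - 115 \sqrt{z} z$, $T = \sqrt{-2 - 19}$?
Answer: $- \frac{i}{3 \sqrt{21} + 21 i + 5290 \sqrt{46}} \approx -1.6301 \cdot 10^{-8} - 2.7861 \cdot 10^{-5} i$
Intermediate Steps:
$T = i \sqrt{21}$ ($T = \sqrt{-21} = i \sqrt{21} \approx 4.5826 i$)
$s{\left(z \right)} = - 115 z^{\frac{3}{2}}$
$V{\left(I \right)} = I \left(3 + I\right)$ ($V{\left(I \right)} = \left(3 + I\right) I = I \left(3 + I\right)$)
$g = 5290 i \sqrt{46}$ ($g = - 115 \left(-46\right)^{\frac{3}{2}} = - 115 \left(- 46 i \sqrt{46}\right) = 5290 i \sqrt{46} \approx 35879.0 i$)
$\frac{1}{g + V{\left(T \right)}} = \frac{1}{5290 i \sqrt{46} + i \sqrt{21} \left(3 + i \sqrt{21}\right)}$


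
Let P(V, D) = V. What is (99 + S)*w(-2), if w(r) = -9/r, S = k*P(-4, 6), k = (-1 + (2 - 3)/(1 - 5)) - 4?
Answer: 531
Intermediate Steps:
k = -19/4 (k = (-1 - 1/(-4)) - 4 = (-1 - 1*(-¼)) - 4 = (-1 + ¼) - 4 = -¾ - 4 = -19/4 ≈ -4.7500)
S = 19 (S = -19/4*(-4) = 19)
(99 + S)*w(-2) = (99 + 19)*(-9/(-2)) = 118*(-9*(-½)) = 118*(9/2) = 531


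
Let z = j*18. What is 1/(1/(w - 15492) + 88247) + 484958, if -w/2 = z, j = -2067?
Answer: 2521545542387798/5199513241 ≈ 4.8496e+5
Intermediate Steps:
z = -37206 (z = -2067*18 = -37206)
w = 74412 (w = -2*(-37206) = 74412)
1/(1/(w - 15492) + 88247) + 484958 = 1/(1/(74412 - 15492) + 88247) + 484958 = 1/(1/58920 + 88247) + 484958 = 1/(5199513241/58920) + 484958 = 58920/5199513241 + 484958 = 2521545542387798/5199513241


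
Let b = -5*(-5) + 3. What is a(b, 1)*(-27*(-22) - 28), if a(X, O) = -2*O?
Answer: -1132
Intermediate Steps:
b = 28 (b = 25 + 3 = 28)
a(b, 1)*(-27*(-22) - 28) = (-2*1)*(-27*(-22) - 28) = -2*(594 - 28) = -2*566 = -1132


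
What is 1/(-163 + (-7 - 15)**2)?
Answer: 1/321 ≈ 0.0031153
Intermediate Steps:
1/(-163 + (-7 - 15)**2) = 1/(-163 + (-22)**2) = 1/(-163 + 484) = 1/321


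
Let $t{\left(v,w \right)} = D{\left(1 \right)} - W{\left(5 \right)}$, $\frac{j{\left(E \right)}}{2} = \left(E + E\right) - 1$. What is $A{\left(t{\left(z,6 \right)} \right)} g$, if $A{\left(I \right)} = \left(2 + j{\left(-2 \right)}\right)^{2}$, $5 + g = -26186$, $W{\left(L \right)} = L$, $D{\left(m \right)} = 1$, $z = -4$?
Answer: $-1676224$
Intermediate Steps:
$j{\left(E \right)} = -2 + 4 E$ ($j{\left(E \right)} = 2 \left(\left(E + E\right) - 1\right) = 2 \left(2 E - 1\right) = 2 \left(-1 + 2 E\right) = -2 + 4 E$)
$t{\left(v,w \right)} = -4$ ($t{\left(v,w \right)} = 1 - 5 = -4$)
$g = -26191$ ($g = -5 - 26186 = -26191$)
$A{\left(I \right)} = 64$ ($A{\left(I \right)} = \left(2 + \left(-2 + 4 \left(-2\right)\right)\right)^{2} = \left(2 - 10\right)^{2} = \left(-8\right)^{2} = 64$)
$A{\left(t{\left(z,6 \right)} \right)} g = 64 \left(-26191\right) = -1676224$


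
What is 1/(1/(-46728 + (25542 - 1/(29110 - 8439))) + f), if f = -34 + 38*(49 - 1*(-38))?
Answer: 437935807/1432925939833 ≈ 0.00030562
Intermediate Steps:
f = 3272 (f = -34 + 38*(49 + 38) = -34 + 38*87 = -34 + 3306 = 3272)
1/(1/(-46728 + (25542 - 1/(29110 - 8439))) + f) = 1/(1/(-46728 + (25542 - 1/(29110 - 8439))) + 3272) = 1/(1/(-46728 + (25542 - 1/20671)) + 3272) = 1/(1/(-46728 + 527978681/20671) + 3272) = 1/(1/(-437935807/20671) + 3272) = 1/(-20671/437935807 + 3272) = 1/(1432925939833/437935807) = 437935807/1432925939833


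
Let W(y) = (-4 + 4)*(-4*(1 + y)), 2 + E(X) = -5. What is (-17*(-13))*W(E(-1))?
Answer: 0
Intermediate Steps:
E(X) = -7 (E(X) = -2 - 5 = -7)
W(y) = 0 (W(y) = 0*(-4 - 4*y) = 0)
(-17*(-13))*W(E(-1)) = -17*(-13)*0 = 221*0 = 0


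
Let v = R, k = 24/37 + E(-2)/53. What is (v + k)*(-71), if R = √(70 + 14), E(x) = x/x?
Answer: -92939/1961 - 142*√21 ≈ -698.12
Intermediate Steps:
E(x) = 1
k = 1309/1961 (k = 24/37 + 1/53 = 1309/1961 ≈ 0.66752)
R = 2*√21 (R = √84 = 2*√21 ≈ 9.1651)
v = 2*√21 ≈ 9.1651
(v + k)*(-71) = (2*√21 + 1309/1961)*(-71) = (1309/1961 + 2*√21)*(-71) = -92939/1961 - 142*√21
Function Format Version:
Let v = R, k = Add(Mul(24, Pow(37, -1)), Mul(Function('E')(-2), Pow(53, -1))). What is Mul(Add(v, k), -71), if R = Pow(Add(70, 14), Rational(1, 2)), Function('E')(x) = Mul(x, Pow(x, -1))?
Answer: Add(Rational(-92939, 1961), Mul(-142, Pow(21, Rational(1, 2)))) ≈ -698.12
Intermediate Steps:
Function('E')(x) = 1
k = Rational(1309, 1961) (k = Add(Mul(24, Pow(37, -1)), Mul(1, Pow(53, -1))) = Add(Mul(24, Rational(1, 37)), Mul(1, Rational(1, 53))) = Add(Rational(24, 37), Rational(1, 53)) = Rational(1309, 1961) ≈ 0.66752)
R = Mul(2, Pow(21, Rational(1, 2))) (R = Pow(84, Rational(1, 2)) = Mul(2, Pow(21, Rational(1, 2))) ≈ 9.1651)
v = Mul(2, Pow(21, Rational(1, 2))) ≈ 9.1651
Mul(Add(v, k), -71) = Mul(Add(Mul(2, Pow(21, Rational(1, 2))), Rational(1309, 1961)), -71) = Mul(Add(Rational(1309, 1961), Mul(2, Pow(21, Rational(1, 2)))), -71) = Add(Rational(-92939, 1961), Mul(-142, Pow(21, Rational(1, 2))))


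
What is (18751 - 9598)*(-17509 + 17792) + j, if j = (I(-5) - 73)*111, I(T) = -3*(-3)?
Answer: 2583195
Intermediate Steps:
I(T) = 9
j = -7104 (j = (9 - 73)*111 = -64*111 = -7104)
(18751 - 9598)*(-17509 + 17792) + j = (18751 - 9598)*(-17509 + 17792) - 7104 = 9153*283 - 7104 = 2590299 - 7104 = 2583195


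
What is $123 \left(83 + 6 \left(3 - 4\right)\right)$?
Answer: $9471$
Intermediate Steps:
$123 \left(83 + 6 \left(3 - 4\right)\right) = 123 \left(83 + 6 \left(-1\right)\right) = 123 \left(83 - 6\right) = 123 \cdot 77 = 9471$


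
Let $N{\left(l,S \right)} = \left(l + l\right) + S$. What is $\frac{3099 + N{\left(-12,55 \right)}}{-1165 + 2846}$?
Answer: $\frac{3130}{1681} \approx 1.862$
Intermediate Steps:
$N{\left(l,S \right)} = S + 2 l$ ($N{\left(l,S \right)} = 2 l + S = S + 2 l$)
$\frac{3099 + N{\left(-12,55 \right)}}{-1165 + 2846} = \frac{3099 + \left(55 + 2 \left(-12\right)\right)}{-1165 + 2846} = \frac{3099 + \left(55 - 24\right)}{1681} = \left(3099 + 31\right) \frac{1}{1681} = 3130 \cdot \frac{1}{1681} = \frac{3130}{1681}$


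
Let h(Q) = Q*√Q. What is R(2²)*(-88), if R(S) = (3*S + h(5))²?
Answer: -23672 - 10560*√5 ≈ -47285.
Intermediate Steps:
h(Q) = Q^(3/2)
R(S) = (3*S + 5*√5)² (R(S) = (3*S + 5^(3/2))² = (3*S + 5*√5)²)
R(2²)*(-88) = (3*2² + 5*√5)²*(-88) = (3*4 + 5*√5)²*(-88) = (12 + 5*√5)²*(-88) = -88*(12 + 5*√5)²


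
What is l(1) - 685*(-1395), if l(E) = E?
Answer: 955576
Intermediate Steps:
l(1) - 685*(-1395) = 1 - 685*(-1395) = 1 + 955575 = 955576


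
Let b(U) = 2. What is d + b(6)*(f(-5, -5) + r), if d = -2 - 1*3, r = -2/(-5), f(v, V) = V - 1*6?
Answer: -131/5 ≈ -26.200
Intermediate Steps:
f(v, V) = -6 + V (f(v, V) = V - 6 = -6 + V)
r = ⅖ (r = -2*(-⅕) = ⅖ ≈ 0.40000)
d = -5 (d = -2 - 3 = -5)
d + b(6)*(f(-5, -5) + r) = -5 + 2*((-6 - 5) + ⅖) = -5 + 2*(-11 + ⅖) = -5 + 2*(-53/5) = -5 - 106/5 = -131/5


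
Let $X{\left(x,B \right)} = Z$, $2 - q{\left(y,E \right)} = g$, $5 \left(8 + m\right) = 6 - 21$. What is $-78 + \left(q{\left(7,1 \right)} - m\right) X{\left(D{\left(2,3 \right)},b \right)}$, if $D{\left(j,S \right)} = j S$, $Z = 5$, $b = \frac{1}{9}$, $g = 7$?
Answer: $-48$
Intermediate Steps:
$m = -11$ ($m = -8 + \frac{6 - 21}{5} = -8 + \frac{1}{5} \left(-15\right) = -8 - 3 = -11$)
$b = \frac{1}{9} \approx 0.11111$
$q{\left(y,E \right)} = -5$ ($q{\left(y,E \right)} = 2 - 7 = -5$)
$D{\left(j,S \right)} = S j$
$X{\left(x,B \right)} = 5$
$-78 + \left(q{\left(7,1 \right)} - m\right) X{\left(D{\left(2,3 \right)},b \right)} = -78 + \left(-5 - -11\right) 5 = -78 + \left(-5 + 11\right) 5 = -78 + 6 \cdot 5 = -78 + 30 = -48$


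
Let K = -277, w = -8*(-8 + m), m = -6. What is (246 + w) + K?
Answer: 81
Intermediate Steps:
w = 112 (w = -8*(-8 - 6) = -8*(-14) = 112)
(246 + w) + K = (246 + 112) - 277 = 358 - 277 = 81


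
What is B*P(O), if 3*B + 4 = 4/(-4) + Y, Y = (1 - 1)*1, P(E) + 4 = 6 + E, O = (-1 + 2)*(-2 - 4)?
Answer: 20/3 ≈ 6.6667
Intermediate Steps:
O = -6 (O = 1*(-6) = -6)
P(E) = 2 + E (P(E) = -4 + (6 + E) = 2 + E)
Y = 0 (Y = 0*1 = 0)
B = -5/3 (B = -4/3 + (4/(-4) + 0)/3 = -4/3 + (-1/4*4 + 0)/3 = -4/3 + (-1 + 0)/3 = -4/3 + (1/3)*(-1) = -4/3 - 1/3 = -5/3 ≈ -1.6667)
B*P(O) = -5*(2 - 6)/3 = -5/3*(-4) = 20/3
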